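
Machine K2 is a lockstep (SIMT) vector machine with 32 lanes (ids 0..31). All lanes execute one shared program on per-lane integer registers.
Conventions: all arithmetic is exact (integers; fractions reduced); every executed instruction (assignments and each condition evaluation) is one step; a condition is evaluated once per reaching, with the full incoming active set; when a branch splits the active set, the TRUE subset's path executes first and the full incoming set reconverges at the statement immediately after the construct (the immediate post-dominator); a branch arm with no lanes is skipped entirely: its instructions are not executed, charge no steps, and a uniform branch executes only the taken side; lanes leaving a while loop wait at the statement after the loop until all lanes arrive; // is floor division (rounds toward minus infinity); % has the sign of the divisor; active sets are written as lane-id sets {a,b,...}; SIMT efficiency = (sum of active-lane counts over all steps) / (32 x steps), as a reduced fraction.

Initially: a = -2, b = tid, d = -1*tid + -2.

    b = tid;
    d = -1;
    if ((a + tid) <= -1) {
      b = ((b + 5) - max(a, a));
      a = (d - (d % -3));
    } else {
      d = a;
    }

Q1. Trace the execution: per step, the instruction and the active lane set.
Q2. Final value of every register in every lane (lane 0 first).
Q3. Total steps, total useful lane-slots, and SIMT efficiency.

step 0: b <- tid                     {0,1,2,3,4,5,6,7,8,9,10,11,12,13,14,15,16,17,18,19,20,21,22,23,24,25,26,27,28,29,30,31}
step 1: d <- -1                      {0,1,2,3,4,5,6,7,8,9,10,11,12,13,14,15,16,17,18,19,20,21,22,23,24,25,26,27,28,29,30,31}
step 2: eval ((a + tid) <= -1)       {0,1,2,3,4,5,6,7,8,9,10,11,12,13,14,15,16,17,18,19,20,21,22,23,24,25,26,27,28,29,30,31}
step 3: b <- ((b + 5) - max(a, a))   {0,1}
step 4: a <- (d - (d % -3))          {0,1}
step 5: d <- a                       {2,3,4,5,6,7,8,9,10,11,12,13,14,15,16,17,18,19,20,21,22,23,24,25,26,27,28,29,30,31}

Answer: 6 steps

a: 0,0,-2,-2,-2,-2,-2,-2,-2,-2,-2,-2,-2,-2,-2,-2,-2,-2,-2,-2,-2,-2,-2,-2,-2,-2,-2,-2,-2,-2,-2,-2
b: 7,8,2,3,4,5,6,7,8,9,10,11,12,13,14,15,16,17,18,19,20,21,22,23,24,25,26,27,28,29,30,31
d: -1,-1,-2,-2,-2,-2,-2,-2,-2,-2,-2,-2,-2,-2,-2,-2,-2,-2,-2,-2,-2,-2,-2,-2,-2,-2,-2,-2,-2,-2,-2,-2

steps = 6; useful = 130; efficiency = 130/192 = 65/96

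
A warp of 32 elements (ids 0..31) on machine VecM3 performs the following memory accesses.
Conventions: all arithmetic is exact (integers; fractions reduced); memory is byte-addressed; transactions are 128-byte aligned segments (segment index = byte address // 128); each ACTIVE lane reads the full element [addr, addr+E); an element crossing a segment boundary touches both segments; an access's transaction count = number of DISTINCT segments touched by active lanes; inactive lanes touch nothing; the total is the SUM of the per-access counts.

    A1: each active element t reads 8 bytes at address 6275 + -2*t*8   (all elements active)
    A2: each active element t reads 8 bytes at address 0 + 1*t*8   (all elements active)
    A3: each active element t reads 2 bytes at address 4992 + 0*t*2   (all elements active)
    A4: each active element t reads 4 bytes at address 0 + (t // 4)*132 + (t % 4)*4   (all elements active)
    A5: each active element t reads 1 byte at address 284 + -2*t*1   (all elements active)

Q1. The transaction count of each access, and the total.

A1: 5 transactions
A2: 2 transactions
A3: 1 transaction
A4: 8 transactions
A5: 2 transactions

Answer: 5,2,1,8,2; total 18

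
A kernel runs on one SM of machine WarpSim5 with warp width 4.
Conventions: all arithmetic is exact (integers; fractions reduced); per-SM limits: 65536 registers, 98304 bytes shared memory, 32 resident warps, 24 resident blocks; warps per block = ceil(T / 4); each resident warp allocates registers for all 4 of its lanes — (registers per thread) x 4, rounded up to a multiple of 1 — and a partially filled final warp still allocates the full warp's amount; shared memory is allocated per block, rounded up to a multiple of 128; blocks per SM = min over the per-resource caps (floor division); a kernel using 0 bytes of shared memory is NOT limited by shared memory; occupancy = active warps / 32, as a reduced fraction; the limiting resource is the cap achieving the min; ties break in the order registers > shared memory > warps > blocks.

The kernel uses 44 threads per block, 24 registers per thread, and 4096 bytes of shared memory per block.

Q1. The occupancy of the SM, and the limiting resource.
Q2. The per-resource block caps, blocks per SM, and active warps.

Answer: occupancy 11/16, limited by warps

registers: 62 blocks
shared memory: 24 blocks
warps: 2 blocks
blocks: 24 blocks

Answer: 2 blocks, 22 active warps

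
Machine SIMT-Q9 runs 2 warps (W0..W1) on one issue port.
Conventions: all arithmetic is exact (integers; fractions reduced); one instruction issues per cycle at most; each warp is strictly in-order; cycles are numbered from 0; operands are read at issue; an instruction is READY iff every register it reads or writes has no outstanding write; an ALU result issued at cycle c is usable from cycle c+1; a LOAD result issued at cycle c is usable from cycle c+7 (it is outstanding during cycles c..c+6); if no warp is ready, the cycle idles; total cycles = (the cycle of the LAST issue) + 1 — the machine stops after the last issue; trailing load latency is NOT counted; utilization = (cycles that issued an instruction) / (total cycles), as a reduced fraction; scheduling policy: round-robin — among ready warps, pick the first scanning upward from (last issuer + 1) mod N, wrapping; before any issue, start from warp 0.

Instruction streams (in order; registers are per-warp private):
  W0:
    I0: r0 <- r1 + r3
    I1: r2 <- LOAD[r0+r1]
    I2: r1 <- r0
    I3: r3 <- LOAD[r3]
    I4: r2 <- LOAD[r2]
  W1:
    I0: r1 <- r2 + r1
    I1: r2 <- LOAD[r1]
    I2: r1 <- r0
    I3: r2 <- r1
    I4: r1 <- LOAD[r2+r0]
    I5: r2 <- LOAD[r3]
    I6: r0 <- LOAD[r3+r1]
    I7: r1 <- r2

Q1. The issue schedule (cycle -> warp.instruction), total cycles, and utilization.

cycle 0: W0.I0
cycle 1: W1.I0
cycle 2: W0.I1
cycle 3: W1.I1
cycle 4: W0.I2
cycle 5: W1.I2
cycle 6: W0.I3
cycle 7: idle
cycle 8: idle
cycle 9: W0.I4
cycle 10: W1.I3
cycle 11: W1.I4
cycle 12: W1.I5
cycle 13: idle
cycle 14: idle
cycle 15: idle
cycle 16: idle
cycle 17: idle
cycle 18: W1.I6
cycle 19: W1.I7

Answer: 20 cycles, utilization 13/20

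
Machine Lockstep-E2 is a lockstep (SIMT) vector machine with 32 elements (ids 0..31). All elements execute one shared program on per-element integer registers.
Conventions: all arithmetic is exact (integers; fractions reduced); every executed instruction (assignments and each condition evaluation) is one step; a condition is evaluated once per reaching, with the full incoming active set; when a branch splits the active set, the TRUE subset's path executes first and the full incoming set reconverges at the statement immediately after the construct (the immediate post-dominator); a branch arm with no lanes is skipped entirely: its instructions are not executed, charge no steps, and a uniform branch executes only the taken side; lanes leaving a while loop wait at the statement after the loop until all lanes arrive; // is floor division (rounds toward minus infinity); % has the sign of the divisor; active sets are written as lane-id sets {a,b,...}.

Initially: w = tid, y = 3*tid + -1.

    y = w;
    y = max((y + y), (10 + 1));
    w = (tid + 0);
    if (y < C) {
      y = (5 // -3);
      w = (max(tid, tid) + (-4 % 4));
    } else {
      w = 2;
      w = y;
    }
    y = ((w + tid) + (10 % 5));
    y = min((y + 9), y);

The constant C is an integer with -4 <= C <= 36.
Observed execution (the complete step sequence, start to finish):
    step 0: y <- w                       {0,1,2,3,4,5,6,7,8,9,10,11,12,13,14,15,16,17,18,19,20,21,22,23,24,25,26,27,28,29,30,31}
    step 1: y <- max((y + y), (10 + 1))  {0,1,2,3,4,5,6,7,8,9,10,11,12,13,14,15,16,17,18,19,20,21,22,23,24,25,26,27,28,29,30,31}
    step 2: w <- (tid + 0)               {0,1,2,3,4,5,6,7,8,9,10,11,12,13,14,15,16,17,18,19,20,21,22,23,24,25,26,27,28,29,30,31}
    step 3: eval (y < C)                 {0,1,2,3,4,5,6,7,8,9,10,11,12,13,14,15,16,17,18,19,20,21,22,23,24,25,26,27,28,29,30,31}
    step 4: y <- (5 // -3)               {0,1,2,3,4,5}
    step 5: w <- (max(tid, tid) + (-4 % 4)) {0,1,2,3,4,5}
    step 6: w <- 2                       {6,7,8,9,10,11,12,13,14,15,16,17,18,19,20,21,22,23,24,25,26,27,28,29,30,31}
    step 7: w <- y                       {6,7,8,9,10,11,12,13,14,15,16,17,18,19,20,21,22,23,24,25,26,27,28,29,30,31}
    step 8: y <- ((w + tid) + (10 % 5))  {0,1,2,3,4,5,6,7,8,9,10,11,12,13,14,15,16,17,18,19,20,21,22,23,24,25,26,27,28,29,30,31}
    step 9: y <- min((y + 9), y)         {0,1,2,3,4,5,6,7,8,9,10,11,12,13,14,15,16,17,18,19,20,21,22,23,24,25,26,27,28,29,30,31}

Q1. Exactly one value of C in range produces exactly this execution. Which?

Answer: C = 12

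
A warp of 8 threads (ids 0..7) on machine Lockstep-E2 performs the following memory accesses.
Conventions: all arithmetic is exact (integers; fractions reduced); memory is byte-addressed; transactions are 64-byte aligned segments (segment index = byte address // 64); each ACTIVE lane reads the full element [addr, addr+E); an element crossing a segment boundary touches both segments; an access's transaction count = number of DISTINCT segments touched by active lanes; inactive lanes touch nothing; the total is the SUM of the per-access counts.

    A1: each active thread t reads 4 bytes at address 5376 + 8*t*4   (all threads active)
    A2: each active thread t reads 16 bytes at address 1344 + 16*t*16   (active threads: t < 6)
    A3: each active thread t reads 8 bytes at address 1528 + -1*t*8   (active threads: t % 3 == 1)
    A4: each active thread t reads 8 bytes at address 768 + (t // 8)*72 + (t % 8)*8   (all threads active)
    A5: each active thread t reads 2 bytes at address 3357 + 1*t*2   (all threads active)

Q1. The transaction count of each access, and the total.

A1: 4 transactions
A2: 6 transactions
A3: 1 transaction
A4: 1 transaction
A5: 1 transaction

Answer: 4,6,1,1,1; total 13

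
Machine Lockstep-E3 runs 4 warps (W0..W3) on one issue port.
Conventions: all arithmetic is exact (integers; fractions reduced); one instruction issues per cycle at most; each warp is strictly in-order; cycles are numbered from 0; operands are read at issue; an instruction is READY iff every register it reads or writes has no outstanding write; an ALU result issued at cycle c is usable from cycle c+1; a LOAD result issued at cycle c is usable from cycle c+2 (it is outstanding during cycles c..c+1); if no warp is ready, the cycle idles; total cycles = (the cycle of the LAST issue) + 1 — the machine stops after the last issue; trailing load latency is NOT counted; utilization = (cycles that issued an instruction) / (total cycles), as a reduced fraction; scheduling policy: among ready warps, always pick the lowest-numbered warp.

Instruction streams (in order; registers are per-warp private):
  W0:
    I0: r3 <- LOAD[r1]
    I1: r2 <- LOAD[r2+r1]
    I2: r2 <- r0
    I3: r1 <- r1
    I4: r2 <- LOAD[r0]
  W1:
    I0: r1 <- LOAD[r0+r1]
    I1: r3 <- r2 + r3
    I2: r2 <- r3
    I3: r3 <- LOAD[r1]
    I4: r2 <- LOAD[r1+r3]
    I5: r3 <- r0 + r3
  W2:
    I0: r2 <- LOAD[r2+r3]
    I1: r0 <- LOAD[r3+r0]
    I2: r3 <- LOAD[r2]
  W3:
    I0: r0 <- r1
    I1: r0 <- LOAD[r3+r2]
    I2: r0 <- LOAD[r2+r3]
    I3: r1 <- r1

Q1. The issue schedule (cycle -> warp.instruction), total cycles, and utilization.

cycle 0: W0.I0
cycle 1: W0.I1
cycle 2: W1.I0
cycle 3: W0.I2
cycle 4: W0.I3
cycle 5: W0.I4
cycle 6: W1.I1
cycle 7: W1.I2
cycle 8: W1.I3
cycle 9: W2.I0
cycle 10: W1.I4
cycle 11: W1.I5
cycle 12: W2.I1
cycle 13: W2.I2
cycle 14: W3.I0
cycle 15: W3.I1
cycle 16: idle
cycle 17: W3.I2
cycle 18: W3.I3

Answer: 19 cycles, utilization 18/19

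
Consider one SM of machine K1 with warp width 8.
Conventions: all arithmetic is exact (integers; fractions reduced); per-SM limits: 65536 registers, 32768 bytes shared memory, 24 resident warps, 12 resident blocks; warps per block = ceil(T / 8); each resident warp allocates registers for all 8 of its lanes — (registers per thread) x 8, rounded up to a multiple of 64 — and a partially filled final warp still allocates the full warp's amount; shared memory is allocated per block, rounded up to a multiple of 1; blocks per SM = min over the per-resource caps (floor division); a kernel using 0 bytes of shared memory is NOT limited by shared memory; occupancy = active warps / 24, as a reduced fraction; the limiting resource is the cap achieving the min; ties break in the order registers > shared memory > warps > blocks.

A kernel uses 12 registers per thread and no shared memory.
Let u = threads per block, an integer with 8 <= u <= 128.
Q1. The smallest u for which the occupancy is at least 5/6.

Answer: u = 9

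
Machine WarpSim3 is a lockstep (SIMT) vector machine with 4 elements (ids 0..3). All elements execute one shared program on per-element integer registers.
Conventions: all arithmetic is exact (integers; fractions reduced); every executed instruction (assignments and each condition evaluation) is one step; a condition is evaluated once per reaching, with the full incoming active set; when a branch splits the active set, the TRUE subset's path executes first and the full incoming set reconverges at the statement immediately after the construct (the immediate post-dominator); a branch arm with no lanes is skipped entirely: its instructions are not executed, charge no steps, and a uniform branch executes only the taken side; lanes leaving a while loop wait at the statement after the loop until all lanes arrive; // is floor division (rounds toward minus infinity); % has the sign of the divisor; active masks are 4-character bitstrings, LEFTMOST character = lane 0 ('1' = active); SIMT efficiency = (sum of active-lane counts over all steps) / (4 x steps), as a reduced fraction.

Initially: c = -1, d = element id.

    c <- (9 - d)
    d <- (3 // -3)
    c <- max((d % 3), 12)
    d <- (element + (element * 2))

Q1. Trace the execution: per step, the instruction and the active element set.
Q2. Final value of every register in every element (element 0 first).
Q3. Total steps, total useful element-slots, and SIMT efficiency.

step 0: c <- (9 - d)                 1111
step 1: d <- (3 // -3)               1111
step 2: c <- max((d % 3), 12)        1111
step 3: d <- (element + (element * 2)) 1111

Answer: 4 steps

c: 12,12,12,12
d: 0,3,6,9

steps = 4; useful = 16; efficiency = 16/16 = 1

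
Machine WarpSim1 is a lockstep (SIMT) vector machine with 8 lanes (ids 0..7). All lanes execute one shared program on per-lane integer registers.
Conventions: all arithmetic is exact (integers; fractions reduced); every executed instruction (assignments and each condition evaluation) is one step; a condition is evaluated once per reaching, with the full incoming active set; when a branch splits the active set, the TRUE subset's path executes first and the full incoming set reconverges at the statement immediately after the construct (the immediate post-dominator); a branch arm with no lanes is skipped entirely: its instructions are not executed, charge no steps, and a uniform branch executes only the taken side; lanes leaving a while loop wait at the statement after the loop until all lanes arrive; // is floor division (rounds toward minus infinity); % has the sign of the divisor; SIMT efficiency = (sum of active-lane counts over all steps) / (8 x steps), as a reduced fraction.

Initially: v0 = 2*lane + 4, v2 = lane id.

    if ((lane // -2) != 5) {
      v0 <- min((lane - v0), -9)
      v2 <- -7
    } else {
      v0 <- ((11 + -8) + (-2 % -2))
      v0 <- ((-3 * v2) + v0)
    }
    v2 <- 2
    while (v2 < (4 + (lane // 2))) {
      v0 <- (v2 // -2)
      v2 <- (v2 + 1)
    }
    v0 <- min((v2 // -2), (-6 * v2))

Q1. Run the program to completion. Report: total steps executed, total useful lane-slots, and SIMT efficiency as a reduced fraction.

Answer: 21 steps, 132 useful, 11/14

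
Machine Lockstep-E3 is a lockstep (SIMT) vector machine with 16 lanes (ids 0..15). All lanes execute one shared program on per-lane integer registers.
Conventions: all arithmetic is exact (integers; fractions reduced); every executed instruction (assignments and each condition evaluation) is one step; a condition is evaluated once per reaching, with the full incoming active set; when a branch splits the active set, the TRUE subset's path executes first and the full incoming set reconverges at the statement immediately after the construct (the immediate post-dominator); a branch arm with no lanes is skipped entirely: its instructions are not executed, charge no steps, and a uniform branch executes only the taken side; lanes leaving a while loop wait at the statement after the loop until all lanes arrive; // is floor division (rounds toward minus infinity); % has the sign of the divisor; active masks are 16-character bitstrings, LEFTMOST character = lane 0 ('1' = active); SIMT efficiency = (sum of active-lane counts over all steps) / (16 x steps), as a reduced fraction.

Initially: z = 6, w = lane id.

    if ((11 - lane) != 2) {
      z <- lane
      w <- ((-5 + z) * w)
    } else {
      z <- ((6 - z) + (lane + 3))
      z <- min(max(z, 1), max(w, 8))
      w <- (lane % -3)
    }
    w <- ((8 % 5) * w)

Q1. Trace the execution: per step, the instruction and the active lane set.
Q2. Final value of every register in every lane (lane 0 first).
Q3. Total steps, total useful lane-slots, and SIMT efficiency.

step 0: eval ((11 - lane) != 2)      1111111111111111
step 1: z <- lane                    1111111110111111
step 2: w <- ((-5 + z) * w)          1111111110111111
step 3: z <- ((6 - z) + (lane + 3))  0000000001000000
step 4: z <- min(max(z, 1), max(w, 8)) 0000000001000000
step 5: w <- (lane % -3)             0000000001000000
step 6: w <- ((8 % 5) * w)           1111111111111111

Answer: 7 steps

z: 0,1,2,3,4,5,6,7,8,9,10,11,12,13,14,15
w: 0,-12,-18,-18,-12,0,18,42,72,0,150,198,252,312,378,450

steps = 7; useful = 65; efficiency = 65/112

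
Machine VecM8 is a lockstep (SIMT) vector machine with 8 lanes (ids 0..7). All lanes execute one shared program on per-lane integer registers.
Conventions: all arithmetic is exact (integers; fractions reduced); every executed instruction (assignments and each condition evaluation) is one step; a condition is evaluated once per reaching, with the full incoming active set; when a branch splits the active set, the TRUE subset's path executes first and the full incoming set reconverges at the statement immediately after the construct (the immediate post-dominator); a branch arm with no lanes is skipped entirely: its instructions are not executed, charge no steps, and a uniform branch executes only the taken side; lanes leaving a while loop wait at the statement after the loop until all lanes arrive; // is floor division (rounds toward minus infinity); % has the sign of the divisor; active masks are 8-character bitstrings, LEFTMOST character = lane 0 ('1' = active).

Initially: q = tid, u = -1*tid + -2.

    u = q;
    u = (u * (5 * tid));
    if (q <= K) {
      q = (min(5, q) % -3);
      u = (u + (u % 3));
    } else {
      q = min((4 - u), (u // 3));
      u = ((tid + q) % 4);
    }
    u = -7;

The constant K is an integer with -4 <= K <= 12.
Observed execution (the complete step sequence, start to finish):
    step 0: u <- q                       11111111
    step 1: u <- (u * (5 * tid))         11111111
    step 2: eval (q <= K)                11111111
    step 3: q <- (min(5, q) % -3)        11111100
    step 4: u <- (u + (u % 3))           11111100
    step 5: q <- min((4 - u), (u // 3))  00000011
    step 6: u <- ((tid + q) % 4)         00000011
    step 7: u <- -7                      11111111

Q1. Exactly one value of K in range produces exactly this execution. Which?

Answer: K = 5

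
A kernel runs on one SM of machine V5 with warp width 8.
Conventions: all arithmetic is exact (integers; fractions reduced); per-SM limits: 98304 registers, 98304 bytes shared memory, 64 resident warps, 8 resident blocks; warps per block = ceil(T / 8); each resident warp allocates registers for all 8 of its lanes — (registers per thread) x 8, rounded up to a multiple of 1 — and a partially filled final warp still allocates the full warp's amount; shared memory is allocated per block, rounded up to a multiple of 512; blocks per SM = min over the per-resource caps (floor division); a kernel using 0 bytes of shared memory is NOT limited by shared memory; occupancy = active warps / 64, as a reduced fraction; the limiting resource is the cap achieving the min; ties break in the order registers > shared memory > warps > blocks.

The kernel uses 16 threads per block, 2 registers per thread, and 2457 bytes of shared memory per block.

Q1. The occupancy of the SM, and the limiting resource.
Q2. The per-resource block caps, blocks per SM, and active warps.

Answer: occupancy 1/4, limited by blocks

registers: 3072 blocks
shared memory: 38 blocks
warps: 32 blocks
blocks: 8 blocks

Answer: 8 blocks, 16 active warps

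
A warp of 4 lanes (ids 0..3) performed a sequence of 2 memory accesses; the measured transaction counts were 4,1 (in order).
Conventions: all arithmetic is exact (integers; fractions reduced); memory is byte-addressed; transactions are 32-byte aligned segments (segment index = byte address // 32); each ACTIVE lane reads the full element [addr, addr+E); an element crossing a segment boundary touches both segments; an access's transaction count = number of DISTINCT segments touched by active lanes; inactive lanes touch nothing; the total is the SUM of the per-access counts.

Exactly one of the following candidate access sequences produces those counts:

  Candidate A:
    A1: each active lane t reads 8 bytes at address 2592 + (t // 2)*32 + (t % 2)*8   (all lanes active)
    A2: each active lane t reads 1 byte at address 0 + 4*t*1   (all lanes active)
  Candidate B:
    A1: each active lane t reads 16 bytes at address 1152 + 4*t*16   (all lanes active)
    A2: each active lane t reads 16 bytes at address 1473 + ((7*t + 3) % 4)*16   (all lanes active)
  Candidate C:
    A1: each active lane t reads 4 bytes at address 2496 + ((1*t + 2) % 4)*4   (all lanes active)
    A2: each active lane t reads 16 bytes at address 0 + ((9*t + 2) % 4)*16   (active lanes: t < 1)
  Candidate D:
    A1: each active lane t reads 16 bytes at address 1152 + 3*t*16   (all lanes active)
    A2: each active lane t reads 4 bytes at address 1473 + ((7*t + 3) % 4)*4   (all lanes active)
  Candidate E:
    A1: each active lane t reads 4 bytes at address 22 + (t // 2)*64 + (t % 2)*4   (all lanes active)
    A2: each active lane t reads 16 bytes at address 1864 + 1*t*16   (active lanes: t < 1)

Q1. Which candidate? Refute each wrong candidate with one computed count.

A: A1 gives 2 transactions, not 4
B: A2 gives 3 transactions, not 1
C: A1 gives 1 transaction, not 4
E: A1 gives 2 transactions, not 4
D: all counts match (4,1)

Answer: D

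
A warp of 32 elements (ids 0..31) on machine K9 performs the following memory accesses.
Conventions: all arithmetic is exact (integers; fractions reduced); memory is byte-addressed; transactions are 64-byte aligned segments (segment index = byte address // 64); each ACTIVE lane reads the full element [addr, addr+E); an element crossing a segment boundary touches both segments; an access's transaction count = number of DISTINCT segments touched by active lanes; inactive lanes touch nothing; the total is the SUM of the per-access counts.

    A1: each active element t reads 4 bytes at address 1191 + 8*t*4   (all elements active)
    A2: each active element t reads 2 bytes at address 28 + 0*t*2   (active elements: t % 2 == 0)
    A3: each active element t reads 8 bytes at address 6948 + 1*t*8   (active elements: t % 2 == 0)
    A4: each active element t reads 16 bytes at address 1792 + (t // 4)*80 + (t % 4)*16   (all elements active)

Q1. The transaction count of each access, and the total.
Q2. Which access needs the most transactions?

A1: 17 transactions
A2: 1 transaction
A3: 5 transactions
A4: 10 transactions

Answer: 17,1,5,10; total 33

Answer: A1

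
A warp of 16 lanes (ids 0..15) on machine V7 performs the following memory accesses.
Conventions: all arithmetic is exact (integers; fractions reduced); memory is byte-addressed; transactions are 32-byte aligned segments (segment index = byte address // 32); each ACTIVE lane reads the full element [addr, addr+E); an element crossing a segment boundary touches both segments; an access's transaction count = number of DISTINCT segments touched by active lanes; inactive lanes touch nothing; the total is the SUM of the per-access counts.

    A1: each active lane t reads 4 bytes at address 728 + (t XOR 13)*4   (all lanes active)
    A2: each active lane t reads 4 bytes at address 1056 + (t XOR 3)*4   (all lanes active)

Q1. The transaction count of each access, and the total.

A1: 3 transactions
A2: 2 transactions

Answer: 3,2; total 5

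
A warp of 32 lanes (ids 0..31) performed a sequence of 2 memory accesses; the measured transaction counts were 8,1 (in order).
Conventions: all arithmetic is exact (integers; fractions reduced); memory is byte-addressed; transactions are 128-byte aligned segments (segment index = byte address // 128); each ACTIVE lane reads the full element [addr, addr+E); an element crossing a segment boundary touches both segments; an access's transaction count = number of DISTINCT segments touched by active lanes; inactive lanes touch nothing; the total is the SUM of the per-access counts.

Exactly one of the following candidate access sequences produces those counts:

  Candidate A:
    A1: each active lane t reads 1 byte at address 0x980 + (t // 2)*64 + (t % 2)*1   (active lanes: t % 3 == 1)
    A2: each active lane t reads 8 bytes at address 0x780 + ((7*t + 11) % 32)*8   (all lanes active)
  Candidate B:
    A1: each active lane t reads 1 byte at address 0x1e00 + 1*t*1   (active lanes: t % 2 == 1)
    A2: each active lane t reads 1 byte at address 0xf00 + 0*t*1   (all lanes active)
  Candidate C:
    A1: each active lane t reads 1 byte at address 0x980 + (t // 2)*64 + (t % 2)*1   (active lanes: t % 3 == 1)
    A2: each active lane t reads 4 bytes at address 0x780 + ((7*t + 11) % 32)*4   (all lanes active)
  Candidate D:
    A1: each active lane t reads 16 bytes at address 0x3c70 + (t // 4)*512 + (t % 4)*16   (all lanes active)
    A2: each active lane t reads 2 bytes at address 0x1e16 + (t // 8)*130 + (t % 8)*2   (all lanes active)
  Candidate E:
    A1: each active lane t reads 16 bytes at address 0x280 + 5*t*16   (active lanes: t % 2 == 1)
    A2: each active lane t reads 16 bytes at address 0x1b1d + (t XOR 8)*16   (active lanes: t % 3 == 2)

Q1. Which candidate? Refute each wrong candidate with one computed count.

A: A2 gives 2 transactions, not 1
B: A1 gives 1 transaction, not 8
D: A1 gives 16 transactions, not 8
E: A1 gives 16 transactions, not 8
C: all counts match (8,1)

Answer: C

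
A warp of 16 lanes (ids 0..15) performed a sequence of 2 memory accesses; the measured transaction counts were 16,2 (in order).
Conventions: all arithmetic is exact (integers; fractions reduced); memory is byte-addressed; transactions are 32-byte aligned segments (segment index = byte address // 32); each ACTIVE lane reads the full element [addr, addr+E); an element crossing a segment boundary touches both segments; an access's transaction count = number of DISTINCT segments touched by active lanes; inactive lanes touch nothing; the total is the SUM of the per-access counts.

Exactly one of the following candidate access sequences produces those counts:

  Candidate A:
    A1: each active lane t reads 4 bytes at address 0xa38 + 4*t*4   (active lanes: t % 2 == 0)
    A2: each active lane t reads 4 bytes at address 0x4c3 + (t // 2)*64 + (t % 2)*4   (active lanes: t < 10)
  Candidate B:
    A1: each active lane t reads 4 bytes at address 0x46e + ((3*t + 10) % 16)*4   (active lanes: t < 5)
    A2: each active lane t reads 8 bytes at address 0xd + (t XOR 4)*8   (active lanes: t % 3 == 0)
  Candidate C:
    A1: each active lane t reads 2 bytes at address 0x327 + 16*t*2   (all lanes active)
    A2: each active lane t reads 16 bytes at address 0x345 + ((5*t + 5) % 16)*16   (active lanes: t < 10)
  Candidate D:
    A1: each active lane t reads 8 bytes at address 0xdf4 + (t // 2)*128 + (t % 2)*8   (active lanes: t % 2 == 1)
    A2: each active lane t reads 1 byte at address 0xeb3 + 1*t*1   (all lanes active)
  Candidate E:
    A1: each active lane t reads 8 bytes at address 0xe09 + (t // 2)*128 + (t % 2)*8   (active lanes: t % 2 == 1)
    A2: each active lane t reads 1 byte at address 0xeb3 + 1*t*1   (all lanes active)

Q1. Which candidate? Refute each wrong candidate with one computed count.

A: A1 gives 8 transactions, not 16
B: A1 gives 3 transactions, not 16
C: A2 gives 8 transactions, not 2
E: A1 gives 8 transactions, not 16
D: all counts match (16,2)

Answer: D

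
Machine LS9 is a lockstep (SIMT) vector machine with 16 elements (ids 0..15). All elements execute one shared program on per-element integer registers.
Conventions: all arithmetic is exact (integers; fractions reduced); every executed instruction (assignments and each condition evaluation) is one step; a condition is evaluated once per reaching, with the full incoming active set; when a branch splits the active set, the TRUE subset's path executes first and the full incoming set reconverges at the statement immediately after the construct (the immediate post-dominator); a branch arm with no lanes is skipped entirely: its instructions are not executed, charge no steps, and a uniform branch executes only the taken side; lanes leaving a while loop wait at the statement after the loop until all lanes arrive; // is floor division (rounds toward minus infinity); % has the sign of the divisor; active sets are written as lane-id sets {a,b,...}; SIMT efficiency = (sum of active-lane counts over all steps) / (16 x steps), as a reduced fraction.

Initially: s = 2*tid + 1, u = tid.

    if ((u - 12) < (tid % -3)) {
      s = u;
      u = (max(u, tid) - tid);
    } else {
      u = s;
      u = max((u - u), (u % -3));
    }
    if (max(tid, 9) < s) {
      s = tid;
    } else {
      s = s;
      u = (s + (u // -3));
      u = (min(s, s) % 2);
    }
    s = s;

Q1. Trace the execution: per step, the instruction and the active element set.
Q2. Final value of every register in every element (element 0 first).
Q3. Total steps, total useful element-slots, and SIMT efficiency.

step 0: eval ((u - 12) < (tid % -3)) {0,1,2,3,4,5,6,7,8,9,10,11,12,13,14,15}
step 1: s <- u                       {0,1,2,3,4,5,6,7,8,9}
step 2: u <- (max(u, tid) - tid)     {0,1,2,3,4,5,6,7,8,9}
step 3: u <- s                       {10,11,12,13,14,15}
step 4: u <- max((u - u), (u % -3))  {10,11,12,13,14,15}
step 5: eval (max(tid, 9) < s)       {0,1,2,3,4,5,6,7,8,9,10,11,12,13,14,15}
step 6: s <- tid                     {10,11,12,13,14,15}
step 7: s <- s                       {0,1,2,3,4,5,6,7,8,9}
step 8: u <- (s + (u // -3))         {0,1,2,3,4,5,6,7,8,9}
step 9: u <- (min(s, s) % 2)         {0,1,2,3,4,5,6,7,8,9}
step 10: s <- s                       {0,1,2,3,4,5,6,7,8,9,10,11,12,13,14,15}

Answer: 11 steps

s: 0,1,2,3,4,5,6,7,8,9,10,11,12,13,14,15
u: 0,1,0,1,0,1,0,1,0,1,0,0,0,0,0,0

steps = 11; useful = 116; efficiency = 116/176 = 29/44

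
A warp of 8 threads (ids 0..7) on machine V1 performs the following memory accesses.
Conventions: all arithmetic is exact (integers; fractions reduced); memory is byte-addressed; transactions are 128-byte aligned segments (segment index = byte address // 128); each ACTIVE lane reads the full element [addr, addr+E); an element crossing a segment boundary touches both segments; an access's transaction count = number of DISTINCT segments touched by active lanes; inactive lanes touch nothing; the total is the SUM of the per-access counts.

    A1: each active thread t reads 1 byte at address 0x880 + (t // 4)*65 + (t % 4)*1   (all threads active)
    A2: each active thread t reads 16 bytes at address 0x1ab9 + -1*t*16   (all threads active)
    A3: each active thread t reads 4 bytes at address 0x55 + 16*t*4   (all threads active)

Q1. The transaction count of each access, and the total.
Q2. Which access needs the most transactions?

A1: 1 transaction
A2: 2 transactions
A3: 5 transactions

Answer: 1,2,5; total 8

Answer: A3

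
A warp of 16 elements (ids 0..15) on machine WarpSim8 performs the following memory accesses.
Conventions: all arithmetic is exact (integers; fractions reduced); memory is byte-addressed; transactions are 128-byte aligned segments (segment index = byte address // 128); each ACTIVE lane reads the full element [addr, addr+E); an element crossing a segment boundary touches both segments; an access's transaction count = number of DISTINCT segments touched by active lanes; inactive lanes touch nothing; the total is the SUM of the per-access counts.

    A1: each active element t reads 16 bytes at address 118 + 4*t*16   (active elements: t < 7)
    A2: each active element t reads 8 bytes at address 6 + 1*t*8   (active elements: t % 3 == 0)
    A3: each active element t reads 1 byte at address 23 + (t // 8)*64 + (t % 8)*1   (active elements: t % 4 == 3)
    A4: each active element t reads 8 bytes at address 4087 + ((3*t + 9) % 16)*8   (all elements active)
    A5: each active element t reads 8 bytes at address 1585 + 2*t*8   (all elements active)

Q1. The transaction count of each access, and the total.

A1: 5 transactions
A2: 2 transactions
A3: 1 transaction
A4: 2 transactions
A5: 3 transactions

Answer: 5,2,1,2,3; total 13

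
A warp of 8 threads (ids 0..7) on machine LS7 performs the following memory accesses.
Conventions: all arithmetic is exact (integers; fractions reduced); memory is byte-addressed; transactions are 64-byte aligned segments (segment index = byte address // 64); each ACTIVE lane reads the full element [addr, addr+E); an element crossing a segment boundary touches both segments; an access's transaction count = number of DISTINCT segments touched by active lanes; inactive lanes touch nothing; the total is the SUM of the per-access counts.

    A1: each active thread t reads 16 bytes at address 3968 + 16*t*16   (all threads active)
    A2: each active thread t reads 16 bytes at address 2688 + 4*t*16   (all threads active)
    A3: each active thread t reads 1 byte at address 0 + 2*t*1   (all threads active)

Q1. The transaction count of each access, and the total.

A1: 8 transactions
A2: 8 transactions
A3: 1 transaction

Answer: 8,8,1; total 17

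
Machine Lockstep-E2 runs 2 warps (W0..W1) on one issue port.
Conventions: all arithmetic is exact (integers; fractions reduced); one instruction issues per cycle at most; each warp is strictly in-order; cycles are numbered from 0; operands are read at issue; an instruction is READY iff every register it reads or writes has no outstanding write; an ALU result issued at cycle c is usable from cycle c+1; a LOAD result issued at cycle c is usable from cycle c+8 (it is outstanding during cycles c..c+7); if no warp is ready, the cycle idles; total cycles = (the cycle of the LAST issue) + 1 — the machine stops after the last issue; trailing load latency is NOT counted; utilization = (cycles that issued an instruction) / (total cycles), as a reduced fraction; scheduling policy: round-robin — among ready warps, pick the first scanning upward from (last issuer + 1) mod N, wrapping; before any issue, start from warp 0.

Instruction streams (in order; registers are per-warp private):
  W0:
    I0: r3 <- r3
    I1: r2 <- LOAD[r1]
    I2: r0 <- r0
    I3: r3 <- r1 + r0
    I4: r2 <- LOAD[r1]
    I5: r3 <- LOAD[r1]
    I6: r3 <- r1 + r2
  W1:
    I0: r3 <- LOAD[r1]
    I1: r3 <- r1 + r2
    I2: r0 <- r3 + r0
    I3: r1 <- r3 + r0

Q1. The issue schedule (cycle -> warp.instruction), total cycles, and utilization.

cycle 0: W0.I0
cycle 1: W1.I0
cycle 2: W0.I1
cycle 3: W0.I2
cycle 4: W0.I3
cycle 5: idle
cycle 6: idle
cycle 7: idle
cycle 8: idle
cycle 9: W1.I1
cycle 10: W0.I4
cycle 11: W1.I2
cycle 12: W0.I5
cycle 13: W1.I3
cycle 14: idle
cycle 15: idle
cycle 16: idle
cycle 17: idle
cycle 18: idle
cycle 19: idle
cycle 20: W0.I6

Answer: 21 cycles, utilization 11/21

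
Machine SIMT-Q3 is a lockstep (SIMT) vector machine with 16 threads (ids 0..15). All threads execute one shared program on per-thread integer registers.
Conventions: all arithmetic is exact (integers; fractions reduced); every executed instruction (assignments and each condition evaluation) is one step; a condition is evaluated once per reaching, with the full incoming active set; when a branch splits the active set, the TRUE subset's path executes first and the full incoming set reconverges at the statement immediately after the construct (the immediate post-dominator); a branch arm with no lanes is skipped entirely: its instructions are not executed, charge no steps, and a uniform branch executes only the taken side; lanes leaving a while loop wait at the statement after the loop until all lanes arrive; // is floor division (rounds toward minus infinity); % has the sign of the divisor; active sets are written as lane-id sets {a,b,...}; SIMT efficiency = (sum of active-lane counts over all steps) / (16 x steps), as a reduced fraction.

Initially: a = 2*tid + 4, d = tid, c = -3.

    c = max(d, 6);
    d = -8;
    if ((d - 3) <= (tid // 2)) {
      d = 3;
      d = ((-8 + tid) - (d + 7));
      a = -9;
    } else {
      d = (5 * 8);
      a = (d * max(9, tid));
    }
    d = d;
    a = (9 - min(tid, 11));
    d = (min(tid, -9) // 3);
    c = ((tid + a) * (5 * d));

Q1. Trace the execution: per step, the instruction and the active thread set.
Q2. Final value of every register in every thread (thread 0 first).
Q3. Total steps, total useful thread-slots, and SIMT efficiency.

step 0: c <- max(d, 6)               {0,1,2,3,4,5,6,7,8,9,10,11,12,13,14,15}
step 1: d <- -8                      {0,1,2,3,4,5,6,7,8,9,10,11,12,13,14,15}
step 2: eval ((d - 3) <= (tid // 2)) {0,1,2,3,4,5,6,7,8,9,10,11,12,13,14,15}
step 3: d <- 3                       {0,1,2,3,4,5,6,7,8,9,10,11,12,13,14,15}
step 4: d <- ((-8 + tid) - (d + 7))  {0,1,2,3,4,5,6,7,8,9,10,11,12,13,14,15}
step 5: a <- -9                      {0,1,2,3,4,5,6,7,8,9,10,11,12,13,14,15}
step 6: d <- d                       {0,1,2,3,4,5,6,7,8,9,10,11,12,13,14,15}
step 7: a <- (9 - min(tid, 11))      {0,1,2,3,4,5,6,7,8,9,10,11,12,13,14,15}
step 8: d <- (min(tid, -9) // 3)     {0,1,2,3,4,5,6,7,8,9,10,11,12,13,14,15}
step 9: c <- ((tid + a) * (5 * d))   {0,1,2,3,4,5,6,7,8,9,10,11,12,13,14,15}

Answer: 10 steps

a: 9,8,7,6,5,4,3,2,1,0,-1,-2,-2,-2,-2,-2
d: -3,-3,-3,-3,-3,-3,-3,-3,-3,-3,-3,-3,-3,-3,-3,-3
c: -135,-135,-135,-135,-135,-135,-135,-135,-135,-135,-135,-135,-150,-165,-180,-195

steps = 10; useful = 160; efficiency = 160/160 = 1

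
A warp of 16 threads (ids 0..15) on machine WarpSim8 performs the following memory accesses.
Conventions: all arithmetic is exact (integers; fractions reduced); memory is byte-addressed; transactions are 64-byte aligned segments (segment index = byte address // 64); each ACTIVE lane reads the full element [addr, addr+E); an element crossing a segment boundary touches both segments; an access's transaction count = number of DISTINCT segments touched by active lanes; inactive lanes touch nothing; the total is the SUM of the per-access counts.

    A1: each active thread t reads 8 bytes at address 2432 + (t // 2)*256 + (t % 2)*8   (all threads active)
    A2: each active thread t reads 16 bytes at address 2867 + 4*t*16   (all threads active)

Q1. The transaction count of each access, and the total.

A1: 8 transactions
A2: 17 transactions

Answer: 8,17; total 25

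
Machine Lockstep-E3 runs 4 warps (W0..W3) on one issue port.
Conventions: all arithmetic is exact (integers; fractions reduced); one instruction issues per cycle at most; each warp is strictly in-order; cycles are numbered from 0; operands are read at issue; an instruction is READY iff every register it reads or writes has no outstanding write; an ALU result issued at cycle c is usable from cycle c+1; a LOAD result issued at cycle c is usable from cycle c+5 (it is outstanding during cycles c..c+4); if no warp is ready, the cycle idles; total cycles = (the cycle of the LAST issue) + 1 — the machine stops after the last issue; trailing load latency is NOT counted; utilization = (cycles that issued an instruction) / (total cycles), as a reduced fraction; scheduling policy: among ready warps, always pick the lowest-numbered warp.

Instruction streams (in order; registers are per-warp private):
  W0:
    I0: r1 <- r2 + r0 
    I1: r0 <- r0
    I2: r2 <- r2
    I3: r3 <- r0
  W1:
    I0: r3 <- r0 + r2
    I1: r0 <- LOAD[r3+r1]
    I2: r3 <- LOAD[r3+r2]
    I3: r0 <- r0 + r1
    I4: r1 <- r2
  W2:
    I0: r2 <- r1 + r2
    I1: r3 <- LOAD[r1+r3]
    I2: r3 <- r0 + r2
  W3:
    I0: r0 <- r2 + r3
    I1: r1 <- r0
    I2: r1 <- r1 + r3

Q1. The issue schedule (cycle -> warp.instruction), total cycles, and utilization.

cycle 0: W0.I0
cycle 1: W0.I1
cycle 2: W0.I2
cycle 3: W0.I3
cycle 4: W1.I0
cycle 5: W1.I1
cycle 6: W1.I2
cycle 7: W2.I0
cycle 8: W2.I1
cycle 9: W3.I0
cycle 10: W1.I3
cycle 11: W1.I4
cycle 12: W3.I1
cycle 13: W2.I2
cycle 14: W3.I2

Answer: 15 cycles, utilization 1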